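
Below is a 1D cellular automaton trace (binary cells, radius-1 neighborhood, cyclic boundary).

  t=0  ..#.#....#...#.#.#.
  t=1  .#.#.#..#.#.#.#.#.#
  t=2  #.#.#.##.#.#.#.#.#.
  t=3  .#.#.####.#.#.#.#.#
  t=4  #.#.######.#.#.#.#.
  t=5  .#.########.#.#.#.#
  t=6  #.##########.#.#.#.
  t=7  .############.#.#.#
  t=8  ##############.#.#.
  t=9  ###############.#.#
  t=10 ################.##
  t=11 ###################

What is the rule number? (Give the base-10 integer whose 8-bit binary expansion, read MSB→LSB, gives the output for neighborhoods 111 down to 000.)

  nb ###: next=#  (t=3,i=6, bit7=1)
  nb ##.: next=#  (t=2,i=7, bit6=1)
  nb #.#: next=#  (t=0,i=3, bit5=1)
  nb #..: next=#  (t=0,i=5, bit4=1)
  nb .##: next=#  (t=2,i=6, bit3=1)
  nb .#.: next=.  (t=0,i=2, bit2=0)
  nb ..#: next=#  (t=0,i=1, bit1=1)
  nb ...: next=.  (t=0,i=0, bit0=0)
  bits 11111010 = 250

250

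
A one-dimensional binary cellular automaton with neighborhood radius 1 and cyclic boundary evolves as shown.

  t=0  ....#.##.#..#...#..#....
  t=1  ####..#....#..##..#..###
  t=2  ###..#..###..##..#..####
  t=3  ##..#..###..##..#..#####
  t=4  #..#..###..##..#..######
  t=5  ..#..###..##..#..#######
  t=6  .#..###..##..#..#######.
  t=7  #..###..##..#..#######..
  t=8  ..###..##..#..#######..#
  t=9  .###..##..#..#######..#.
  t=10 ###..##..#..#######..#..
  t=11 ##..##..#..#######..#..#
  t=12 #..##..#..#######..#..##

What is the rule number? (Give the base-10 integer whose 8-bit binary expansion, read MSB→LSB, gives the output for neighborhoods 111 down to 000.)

139

  [7] ### => #  t=1,i=0
  [6] ##. => .  t=0,i=7
  [5] #.# => .  t=0,i=5
  [4] #.. => .  t=0,i=10
  [3] .## => #  t=0,i=6
  [2] .#. => .  t=0,i=4
  [1] ..# => #  t=0,i=3
  [0] ... => #  t=0,i=0
  bits 10001011 = 139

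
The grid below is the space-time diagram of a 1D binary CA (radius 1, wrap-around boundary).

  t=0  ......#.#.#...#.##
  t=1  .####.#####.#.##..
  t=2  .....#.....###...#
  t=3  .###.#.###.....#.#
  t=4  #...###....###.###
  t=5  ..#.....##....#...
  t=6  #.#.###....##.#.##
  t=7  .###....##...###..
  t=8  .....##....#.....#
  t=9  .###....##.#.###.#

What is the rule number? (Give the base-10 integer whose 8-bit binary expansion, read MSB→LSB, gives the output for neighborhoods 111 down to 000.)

  nb ###: next=.  (t=1,i=2, bit7=0)
  nb ##.: next=.  (t=0,i=17, bit6=0)
  nb #.#: next=#  (t=0,i=7, bit5=1)
  nb #..: next=.  (t=0,i=0, bit4=0)
  nb .##: next=.  (t=0,i=16, bit3=0)
  nb .#.: next=#  (t=0,i=6, bit2=1)
  nb ..#: next=.  (t=0,i=5, bit1=0)
  nb ...: next=#  (t=0,i=1, bit0=1)
  bits 00100101 = 37

37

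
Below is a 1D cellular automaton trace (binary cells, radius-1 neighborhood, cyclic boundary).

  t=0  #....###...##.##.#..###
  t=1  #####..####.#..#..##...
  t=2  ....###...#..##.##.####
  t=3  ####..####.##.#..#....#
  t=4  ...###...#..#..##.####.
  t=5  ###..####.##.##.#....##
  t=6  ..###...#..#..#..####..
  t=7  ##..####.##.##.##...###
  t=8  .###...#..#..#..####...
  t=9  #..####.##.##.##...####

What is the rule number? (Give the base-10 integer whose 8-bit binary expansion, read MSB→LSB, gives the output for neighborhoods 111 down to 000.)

83

  nb ###: next=.  (t=0,i=6, bit7=0)
  nb ##.: next=#  (t=0,i=0, bit6=1)
  nb #.#: next=.  (t=0,i=13, bit5=0)
  nb #..: next=#  (t=0,i=1, bit4=1)
  nb .##: next=.  (t=0,i=5, bit3=0)
  nb .#.: next=.  (t=0,i=17, bit2=0)
  nb ..#: next=#  (t=0,i=4, bit1=1)
  nb ...: next=#  (t=0,i=2, bit0=1)
  bits 01010011 = 83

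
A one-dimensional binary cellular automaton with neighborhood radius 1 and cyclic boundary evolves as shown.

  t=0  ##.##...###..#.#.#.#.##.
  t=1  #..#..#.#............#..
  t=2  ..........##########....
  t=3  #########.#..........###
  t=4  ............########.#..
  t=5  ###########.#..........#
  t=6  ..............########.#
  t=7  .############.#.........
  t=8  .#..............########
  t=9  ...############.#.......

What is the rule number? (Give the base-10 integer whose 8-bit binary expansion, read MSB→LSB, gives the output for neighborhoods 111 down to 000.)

9

  ###|.  b7=0 t=0,i=9
  ##.|.  b6=0 t=0,i=1
  #.#|.  b5=0 t=0,i=2
  #..|.  b4=0 t=0,i=5
  .##|#  b3=1 t=0,i=0
  .#.|.  b2=0 t=0,i=13
  ..#|.  b1=0 t=0,i=7
  ...|#  b0=1 t=0,i=6
  bits 00001001 = 9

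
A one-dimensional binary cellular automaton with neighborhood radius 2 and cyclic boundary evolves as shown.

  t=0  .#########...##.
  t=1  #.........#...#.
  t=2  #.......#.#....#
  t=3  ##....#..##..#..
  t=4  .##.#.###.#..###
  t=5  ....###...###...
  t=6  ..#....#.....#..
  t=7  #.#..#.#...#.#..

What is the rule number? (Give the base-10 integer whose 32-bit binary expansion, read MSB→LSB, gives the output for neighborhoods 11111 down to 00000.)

  ##### -> .   bit 31 = 0  t=0,i=3
  ####. -> .   bit 30 = 0  t=0,i=8
  ###.# -> .   bit 29 = 0  t=4,i=8
  ###.. -> .   bit 28 = 0  t=0,i=9
  ##.## -> .   bit 27 = 0  t=4,i=0
  ##.#. -> .   bit 26 = 0  t=4,i=3
  ##..# -> .   bit 25 = 0  t=0,i=15
  ##... -> #   bit 24 = 1  t=0,i=10
  #.### -> #   bit 23 = 1  t=4,i=6
  #.##. -> .   bit 22 = 0  t=4,i=1
  #.#.# -> #   bit 21 = 1  t=4,i=4
  #.#.. -> #   bit 20 = 1  t=1,i=0
  #..## -> #   bit 19 = 1  t=0,i=0
  #..#. -> .   bit 18 = 0  t=3,i=12
  #...# -> .   bit 17 = 0  t=0,i=11
  #.... -> .   bit 16 = 0  t=1,i=2
  .#### -> .   bit 15 = 0  t=0,i=2
  .###. -> .   bit 14 = 0  t=4,i=7
  .##.# -> .   bit 13 = 0  t=4,i=2
  .##.. -> #   bit 12 = 1  t=0,i=14
  .#.## -> #   bit 11 = 1  t=4,i=5
  .#.#. -> #   bit 10 = 1  t=1,i=15
  .#..# -> #   bit 9 = 1  t=3,i=7
  .#... -> .   bit 8 = 0  t=1,i=1
  ..### -> .   bit 7 = 0  t=0,i=1
  ..##. -> .   bit 6 = 0  t=0,i=13
  ..#.# -> .   bit 5 = 0  t=1,i=14
  ..#.. -> #   bit 4 = 1  t=1,i=10
  ...## -> .   bit 3 = 0  t=0,i=12
  ...#. -> .   bit 2 = 0  t=1,i=9
  ....# -> #   bit 1 = 1  t=1,i=8
  ..... -> .   bit 0 = 0  t=1,i=3
  bits 00000001101110000001111000010010 = 28843538

28843538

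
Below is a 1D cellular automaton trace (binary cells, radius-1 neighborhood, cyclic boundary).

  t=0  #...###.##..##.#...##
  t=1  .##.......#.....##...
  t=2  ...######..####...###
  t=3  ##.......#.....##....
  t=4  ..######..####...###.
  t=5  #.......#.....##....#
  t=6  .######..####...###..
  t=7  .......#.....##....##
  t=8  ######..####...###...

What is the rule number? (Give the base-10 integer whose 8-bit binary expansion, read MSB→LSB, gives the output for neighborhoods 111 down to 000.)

  ### -> .   bit 7 = 0  t=0,i=5
  ##. -> .   bit 6 = 0  t=0,i=0
  #.# -> .   bit 5 = 0  t=0,i=7
  #.. -> #   bit 4 = 1  t=0,i=1
  .## -> .   bit 3 = 0  t=0,i=4
  .#. -> .   bit 2 = 0  t=0,i=15
  ..# -> .   bit 1 = 0  t=0,i=3
  ... -> #   bit 0 = 1  t=0,i=2
  bits 00010001 = 17

17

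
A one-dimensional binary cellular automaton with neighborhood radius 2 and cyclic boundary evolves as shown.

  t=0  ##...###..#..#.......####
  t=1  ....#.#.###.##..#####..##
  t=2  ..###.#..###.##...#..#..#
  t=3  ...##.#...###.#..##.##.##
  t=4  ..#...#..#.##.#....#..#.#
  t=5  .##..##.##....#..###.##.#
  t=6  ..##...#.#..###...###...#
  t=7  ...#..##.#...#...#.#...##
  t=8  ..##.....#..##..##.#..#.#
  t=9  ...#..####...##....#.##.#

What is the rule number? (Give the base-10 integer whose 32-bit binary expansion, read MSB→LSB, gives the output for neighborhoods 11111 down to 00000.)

2855555135

  nb #####: next=#  (t=0,i=23, bit31=1)
  nb ####.: next=.  (t=0,i=0, bit30=0)
  nb ###.#: next=#  (t=1,i=10, bit29=1)
  nb ###..: next=.  (t=0,i=1, bit28=0)
  nb ##.##: next=#  (t=1,i=11, bit27=1)
  nb ##.#.: next=.  (t=2,i=5, bit26=0)
  nb ##..#: next=#  (t=0,i=8, bit25=1)
  nb ##...: next=.  (t=0,i=2, bit24=0)
  nb #.###: next=.  (t=1,i=8, bit23=0)
  nb #.##.: next=.  (t=1,i=12, bit22=0)
  nb #.#.#: next=#  (t=1,i=6, bit21=1)
  nb #.#..: next=#  (t=2,i=6, bit20=1)
  nb #..##: next=.  (t=1,i=15, bit19=0)
  nb #..#.: next=#  (t=0,i=9, bit18=1)
  nb #...#: next=.  (t=0,i=3, bit17=0)
  nb #....: next=.  (t=0,i=15, bit16=0)
  nb .####: next=.  (t=0,i=22, bit15=0)
  nb .###.: next=#  (t=0,i=6, bit14=1)
  nb .##.#: next=.  (t=3,i=4, bit13=0)
  nb .##..: next=#  (t=1,i=13, bit12=1)
  nb .#.##: next=.  (t=1,i=7, bit11=0)
  nb .#.#.: next=.  (t=1,i=5, bit10=0)
  nb .#..#: next=.  (t=0,i=11, bit9=0)
  nb .#...: next=.  (t=0,i=14, bit8=0)
  nb ..###: next=.  (t=0,i=5, bit7=0)
  nb ..##.: next=.  (t=1,i=23, bit6=0)
  nb ..#.#: next=#  (t=1,i=4, bit5=1)
  nb ..#..: next=#  (t=0,i=10, bit4=1)
  nb ...##: next=#  (t=0,i=4, bit3=1)
  nb ...#.: next=#  (t=1,i=3, bit2=1)
  nb ....#: next=#  (t=0,i=19, bit1=1)
  nb .....: next=#  (t=0,i=16, bit0=1)
  bits 10101010001101000101000000111111 = 2855555135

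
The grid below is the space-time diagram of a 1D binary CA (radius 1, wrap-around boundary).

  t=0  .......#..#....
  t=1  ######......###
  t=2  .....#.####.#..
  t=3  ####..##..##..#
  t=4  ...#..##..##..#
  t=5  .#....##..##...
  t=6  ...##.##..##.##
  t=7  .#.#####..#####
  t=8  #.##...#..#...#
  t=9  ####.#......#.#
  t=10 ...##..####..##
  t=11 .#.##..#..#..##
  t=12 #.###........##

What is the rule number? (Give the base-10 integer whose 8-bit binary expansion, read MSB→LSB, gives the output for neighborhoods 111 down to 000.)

  ### -> .   bit 7 = 0  t=1,i=0
  ##. -> #   bit 6 = 1  t=1,i=5
  #.# -> #   bit 5 = 1  t=2,i=6
  #.. -> .   bit 4 = 0  t=0,i=8
  .## -> #   bit 3 = 1  t=1,i=12
  .#. -> .   bit 2 = 0  t=0,i=7
  ..# -> .   bit 1 = 0  t=0,i=6
  ... -> #   bit 0 = 1  t=0,i=0
  bits 01101001 = 105

105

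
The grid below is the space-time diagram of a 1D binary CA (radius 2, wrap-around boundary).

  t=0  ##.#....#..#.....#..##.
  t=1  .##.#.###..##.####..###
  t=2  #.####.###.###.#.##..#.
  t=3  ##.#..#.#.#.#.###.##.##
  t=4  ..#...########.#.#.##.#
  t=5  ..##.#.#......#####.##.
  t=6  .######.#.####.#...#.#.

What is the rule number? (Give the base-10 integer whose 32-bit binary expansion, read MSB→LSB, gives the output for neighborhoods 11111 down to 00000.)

505478527

  nb #####: next=.  (t=4,i=8, bit31=0)
  nb ####.: next=.  (t=1,i=16, bit30=0)
  nb ###.#: next=.  (t=1,i=22, bit29=0)
  nb ###..: next=#  (t=1,i=8, bit28=1)
  nb ##.##: next=#  (t=0,i=22, bit27=1)
  nb ##.#.: next=#  (t=0,i=2, bit26=1)
  nb ##..#: next=#  (t=1,i=9, bit25=1)
  nb ##...: next=.  (t=5,i=22, bit24=0)
  nb #.###: next=.  (t=1,i=6, bit23=0)
  nb #.##.: next=.  (t=0,i=0, bit22=0)
  nb #.#.#: next=#  (t=1,i=4, bit21=1)
  nb #.#..: next=.  (t=0,i=3, bit20=0)
  nb #..##: next=.  (t=0,i=19, bit19=0)
  nb #..#.: next=.  (t=0,i=10, bit18=0)
  nb #...#: next=.  (t=4,i=4, bit17=0)
  nb #....: next=.  (t=0,i=5, bit16=0)
  nb .####: next=#  (t=1,i=15, bit15=1)
  nb .###.: next=#  (t=1,i=7, bit14=1)
  nb .##.#: next=#  (t=0,i=1, bit13=1)
  nb .##..: next=#  (t=2,i=18, bit12=1)
  nb .#.##: next=#  (t=1,i=5, bit11=1)
  nb .#.#.: next=#  (t=2,i=22, bit10=1)
  nb .#..#: next=.  (t=0,i=9, bit9=0)
  nb .#...: next=#  (t=0,i=4, bit8=1)
  nb ..###: next=.  (t=1,i=20, bit7=0)
  nb ..##.: next=#  (t=0,i=20, bit6=1)
  nb ..#.#: next=#  (t=2,i=21, bit5=1)
  nb ..#..: next=#  (t=0,i=8, bit4=1)
  nb ...##: next=#  (t=4,i=5, bit3=1)
  nb ...#.: next=#  (t=0,i=7, bit2=1)
  nb ....#: next=#  (t=0,i=6, bit1=1)
  nb .....: next=#  (t=0,i=14, bit0=1)
  bits 00011110001000001111110101111111 = 505478527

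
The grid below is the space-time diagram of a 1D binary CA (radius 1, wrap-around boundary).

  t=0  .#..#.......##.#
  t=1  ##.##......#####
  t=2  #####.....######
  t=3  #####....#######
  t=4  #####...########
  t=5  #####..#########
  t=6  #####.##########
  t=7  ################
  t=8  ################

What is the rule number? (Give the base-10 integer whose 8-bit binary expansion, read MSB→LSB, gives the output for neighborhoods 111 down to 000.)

  ### -> #   bit 7 = 1  t=1,i=0
  ##. -> #   bit 6 = 1  t=0,i=13
  #.# -> #   bit 5 = 1  t=0,i=0
  #.. -> .   bit 4 = 0  t=0,i=2
  .## -> #   bit 3 = 1  t=0,i=12
  .#. -> #   bit 2 = 1  t=0,i=1
  ..# -> #   bit 1 = 1  t=0,i=3
  ... -> .   bit 0 = 0  t=0,i=6
  bits 11101110 = 238

238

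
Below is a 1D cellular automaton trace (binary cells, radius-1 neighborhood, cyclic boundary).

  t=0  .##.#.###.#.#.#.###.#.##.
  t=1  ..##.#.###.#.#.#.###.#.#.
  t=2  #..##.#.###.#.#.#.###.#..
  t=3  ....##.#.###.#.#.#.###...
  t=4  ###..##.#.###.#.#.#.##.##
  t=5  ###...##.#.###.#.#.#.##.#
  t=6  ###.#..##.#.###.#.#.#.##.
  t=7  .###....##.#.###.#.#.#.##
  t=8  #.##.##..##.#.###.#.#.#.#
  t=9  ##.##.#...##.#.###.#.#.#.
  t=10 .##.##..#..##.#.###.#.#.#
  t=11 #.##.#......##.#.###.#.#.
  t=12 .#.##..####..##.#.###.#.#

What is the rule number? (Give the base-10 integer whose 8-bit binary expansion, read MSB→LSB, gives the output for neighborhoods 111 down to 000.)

225

  [7] ### => #  t=0,i=7
  [6] ##. => #  t=0,i=2
  [5] #.# => #  t=0,i=3
  [4] #.. => .  t=0,i=24
  [3] .## => .  t=0,i=1
  [2] .#. => .  t=0,i=4
  [1] ..# => .  t=0,i=0
  [0] ... => #  t=1,i=0
  bits 11100001 = 225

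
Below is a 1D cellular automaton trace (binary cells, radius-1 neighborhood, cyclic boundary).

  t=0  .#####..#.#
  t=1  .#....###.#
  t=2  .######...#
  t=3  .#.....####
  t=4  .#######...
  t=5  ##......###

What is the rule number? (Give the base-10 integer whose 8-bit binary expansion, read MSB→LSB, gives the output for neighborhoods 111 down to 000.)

31

  ### -> .   bit 7 = 0  t=0,i=2
  ##. -> .   bit 6 = 0  t=0,i=5
  #.# -> .   bit 5 = 0  t=0,i=0
  #.. -> #   bit 4 = 1  t=0,i=6
  .## -> #   bit 3 = 1  t=0,i=1
  .#. -> #   bit 2 = 1  t=0,i=8
  ..# -> #   bit 1 = 1  t=0,i=7
  ... -> #   bit 0 = 1  t=1,i=3
  bits 00011111 = 31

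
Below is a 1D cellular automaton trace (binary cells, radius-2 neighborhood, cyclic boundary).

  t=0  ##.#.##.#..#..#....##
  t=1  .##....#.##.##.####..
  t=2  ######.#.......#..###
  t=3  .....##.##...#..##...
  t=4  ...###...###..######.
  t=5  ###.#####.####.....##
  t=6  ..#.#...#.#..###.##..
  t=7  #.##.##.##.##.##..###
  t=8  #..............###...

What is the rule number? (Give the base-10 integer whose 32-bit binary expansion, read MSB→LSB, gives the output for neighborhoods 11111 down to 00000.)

932140906

  nb #####: next=.  (t=2,i=0, bit31=0)
  nb ####.: next=.  (t=0,i=0, bit30=0)
  nb ###.#: next=#  (t=0,i=1, bit29=1)
  nb ###..: next=#  (t=1,i=18, bit28=1)
  nb ##.##: next=.  (t=1,i=11, bit27=0)
  nb ##.#.: next=#  (t=0,i=2, bit26=1)
  nb ##..#: next=#  (t=4,i=12, bit25=1)
  nb ##...: next=#  (t=1,i=3, bit24=1)
  nb #.###: next=#  (t=1,i=15, bit23=1)
  nb #.##.: next=.  (t=0,i=5, bit22=0)
  nb #.#.#: next=.  (t=0,i=3, bit21=0)
  nb #.#..: next=.  (t=0,i=8, bit20=0)
  nb #..##: next=#  (t=2,i=17, bit19=1)
  nb #..#.: next=#  (t=0,i=10, bit18=1)
  nb #...#: next=#  (t=1,i=20, bit17=1)
  nb #....: next=#  (t=0,i=16, bit16=1)
  nb .####: next=.  (t=0,i=20, bit15=0)
  nb .###.: next=#  (t=4,i=4, bit14=1)
  nb .##.#: next=.  (t=0,i=6, bit13=0)
  nb .##..: next=#  (t=1,i=2, bit12=1)
  nb .#.##: next=.  (t=0,i=4, bit11=0)
  nb .#.#.: next=#  (t=6,i=3, bit10=1)
  nb .#..#: next=#  (t=0,i=9, bit9=1)
  nb .#...: next=#  (t=0,i=15, bit8=1)
  nb ..###: next=.  (t=0,i=19, bit7=0)
  nb ..##.: next=#  (t=1,i=1, bit6=1)
  nb ..#.#: next=#  (t=1,i=7, bit5=1)
  nb ..#..: next=.  (t=0,i=11, bit4=0)
  nb ...##: next=#  (t=0,i=18, bit3=1)
  nb ...#.: next=.  (t=1,i=6, bit2=0)
  nb ....#: next=#  (t=0,i=17, bit1=1)
  nb .....: next=.  (t=2,i=10, bit0=0)
  bits 00110111100011110101011101101010 = 932140906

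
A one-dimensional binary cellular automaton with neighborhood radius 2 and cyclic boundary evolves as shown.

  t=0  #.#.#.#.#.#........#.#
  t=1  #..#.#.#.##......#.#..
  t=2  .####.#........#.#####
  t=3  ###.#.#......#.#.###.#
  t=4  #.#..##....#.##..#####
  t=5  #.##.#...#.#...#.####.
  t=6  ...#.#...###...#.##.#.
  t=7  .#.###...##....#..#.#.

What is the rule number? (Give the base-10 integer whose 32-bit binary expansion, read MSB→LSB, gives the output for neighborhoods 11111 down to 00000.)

2861885154

  ##### -> #   bit 31 = 1  t=2,i=19
  ####. -> .   bit 30 = 0  t=2,i=3
  ###.# -> #   bit 29 = 1  t=2,i=4
  ###.. -> .   bit 28 = 0  t=6,i=11
  ##.## -> #   bit 27 = 1  t=2,i=0
  ##.#. -> .   bit 26 = 0  t=0,i=1
  ##..# -> #   bit 25 = 1  t=4,i=15
  ##... -> .   bit 24 = 0  t=1,i=11
  #.### -> #   bit 23 = 1  t=2,i=1
  #.##. -> .   bit 22 = 0  t=0,i=21
  #.#.# -> .   bit 21 = 0  t=0,i=2
  #.#.. -> #   bit 20 = 1  t=0,i=10
  #..## -> .   bit 19 = 0  t=4,i=4
  #..#. -> #   bit 18 = 1  t=1,i=2
  #...# -> .   bit 17 = 0  t=5,i=7
  #.... -> .   bit 16 = 0  t=0,i=12
  .#### -> #   bit 15 = 1  t=2,i=2
  .###. -> #   bit 14 = 1  t=3,i=18
  .##.# -> #   bit 13 = 1  t=0,i=0
  .##.. -> .   bit 12 = 0  t=1,i=10
  .#.## -> .   bit 11 = 0  t=0,i=20
  .#.#. -> #   bit 10 = 1  t=0,i=3
  .#..# -> #   bit 9 = 1  t=1,i=1
  .#... -> .   bit 8 = 0  t=0,i=11
  ..### -> #   bit 7 = 1  t=4,i=17
  ..##. -> #   bit 6 = 1  t=4,i=5
  ..#.# -> #   bit 5 = 1  t=0,i=19
  ..#.. -> .   bit 4 = 0  t=1,i=0
  ...## -> .   bit 3 = 0  t=6,i=8
  ...#. -> .   bit 2 = 0  t=0,i=18
  ....# -> #   bit 1 = 1  t=0,i=17
  ..... -> .   bit 0 = 0  t=0,i=13
  bits 10101010100101001110011011100010 = 2861885154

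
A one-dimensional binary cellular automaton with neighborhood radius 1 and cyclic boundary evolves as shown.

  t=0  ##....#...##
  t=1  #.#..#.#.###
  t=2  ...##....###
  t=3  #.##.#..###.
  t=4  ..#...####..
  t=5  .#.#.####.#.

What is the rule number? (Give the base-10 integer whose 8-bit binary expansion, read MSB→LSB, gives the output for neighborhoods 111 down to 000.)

  ###|#  b7=1 t=0,i=0
  ##.|.  b6=0 t=0,i=1
  #.#|.  b5=0 t=1,i=1
  #..|#  b4=1 t=0,i=2
  .##|#  b3=1 t=0,i=10
  .#.|.  b2=0 t=0,i=6
  ..#|#  b1=1 t=0,i=5
  ...|.  b0=0 t=0,i=3
  bits 10011010 = 154

154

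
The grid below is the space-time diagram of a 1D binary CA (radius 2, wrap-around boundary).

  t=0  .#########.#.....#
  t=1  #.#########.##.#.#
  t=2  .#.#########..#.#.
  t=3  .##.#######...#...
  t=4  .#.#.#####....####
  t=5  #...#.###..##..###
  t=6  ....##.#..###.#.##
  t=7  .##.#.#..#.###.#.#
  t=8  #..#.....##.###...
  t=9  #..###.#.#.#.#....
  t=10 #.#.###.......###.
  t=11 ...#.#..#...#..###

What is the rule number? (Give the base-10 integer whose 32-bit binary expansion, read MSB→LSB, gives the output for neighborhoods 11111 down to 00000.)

  nb #####: next=#  (t=0,i=3, bit31=1)
  nb ####.: next=#  (t=0,i=8, bit30=1)
  nb ###.#: next=#  (t=0,i=9, bit29=1)
  nb ###..: next=.  (t=2,i=11, bit28=0)
  nb ##.##: next=#  (t=1,i=1, bit27=1)
  nb ##.#.: next=#  (t=0,i=10, bit26=1)
  nb ##..#: next=.  (t=2,i=12, bit25=0)
  nb ##...: next=.  (t=3,i=11, bit24=0)
  nb #.###: next=.  (t=0,i=1, bit23=0)
  nb #.##.: next=.  (t=1,i=12, bit22=0)
  nb #.#.#: next=.  (t=1,i=15, bit21=0)
  nb #.#..: next=.  (t=0,i=11, bit20=0)
  nb #..##: next=#  (t=5,i=10, bit19=1)
  nb #..#.: next=.  (t=2,i=0, bit18=0)
  nb #...#: next=.  (t=3,i=12, bit17=0)
  nb #....: next=#  (t=0,i=13, bit16=1)
  nb .####: next=#  (t=0,i=2, bit15=1)
  nb .###.: next=#  (t=5,i=7, bit14=1)
  nb .##.#: next=.  (t=1,i=0, bit13=0)
  nb .##..: next=#  (t=5,i=12, bit12=1)
  nb .#.##: next=#  (t=0,i=0, bit11=1)
  nb .#.#.: next=.  (t=2,i=15, bit10=0)
  nb .#..#: next=.  (t=2,i=17, bit9=0)
  nb .#...: next=#  (t=0,i=12, bit8=1)
  nb ..###: next=.  (t=4,i=14, bit7=0)
  nb ..##.: next=#  (t=3,i=1, bit6=1)
  nb ..#.#: next=#  (t=0,i=17, bit5=1)
  nb ..#..: next=#  (t=3,i=14, bit4=1)
  nb ...##: next=.  (t=3,i=0, bit3=0)
  nb ...#.: next=.  (t=0,i=16, bit2=0)
  nb ....#: next=#  (t=0,i=15, bit1=1)
  nb .....: next=.  (t=0,i=14, bit0=0)
  bits 11101100000010011101100101110010 = 3960068466

3960068466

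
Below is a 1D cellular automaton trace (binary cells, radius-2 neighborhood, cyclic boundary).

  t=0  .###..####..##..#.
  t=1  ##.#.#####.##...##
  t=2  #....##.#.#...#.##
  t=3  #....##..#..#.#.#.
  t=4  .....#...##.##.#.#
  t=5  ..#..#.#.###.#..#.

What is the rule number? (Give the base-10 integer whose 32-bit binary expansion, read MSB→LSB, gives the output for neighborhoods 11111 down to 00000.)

  nb #####: next=.  (t=1,i=7, bit31=0)
  nb ####.: next=#  (t=0,i=8, bit30=1)
  nb ###.#: next=.  (t=1,i=1, bit29=0)
  nb ###..: next=#  (t=0,i=3, bit28=1)
  nb ##.##: next=#  (t=1,i=10, bit27=1)
  nb ##.#.: next=.  (t=1,i=2, bit26=0)
  nb ##..#: next=.  (t=0,i=4, bit25=0)
  nb ##...: next=.  (t=1,i=13, bit24=0)
  nb #.###: next=#  (t=1,i=5, bit23=1)
  nb #.##.: next=.  (t=1,i=11, bit22=0)
  nb #.#.#: next=.  (t=1,i=3, bit21=0)
  nb #.#..: next=.  (t=2,i=10, bit20=0)
  nb #..##: next=#  (t=0,i=0, bit19=1)
  nb #..#.: next=.  (t=0,i=15, bit18=0)
  nb #...#: next=#  (t=1,i=14, bit17=1)
  nb #....: next=.  (t=2,i=2, bit16=0)
  nb .####: next=#  (t=0,i=7, bit15=1)
  nb .###.: next=.  (t=0,i=2, bit14=0)
  nb .##.#: next=#  (t=2,i=6, bit13=1)
  nb .##..: next=.  (t=0,i=13, bit12=0)
  nb .#.##: next=.  (t=1,i=4, bit11=0)
  nb .#.#.: next=#  (t=2,i=9, bit10=1)
  nb .#..#: next=#  (t=0,i=17, bit9=1)
  nb .#...: next=.  (t=2,i=11, bit8=0)
  nb ..###: next=#  (t=0,i=1, bit7=1)
  nb ..##.: next=#  (t=0,i=12, bit6=1)
  nb ..#.#: next=#  (t=2,i=14, bit5=1)
  nb ..#..: next=#  (t=0,i=16, bit4=1)
  nb ...##: next=.  (t=1,i=15, bit3=0)
  nb ...#.: next=.  (t=2,i=13, bit2=0)
  nb ....#: next=.  (t=2,i=3, bit1=0)
  nb .....: next=#  (t=4,i=2, bit0=1)
  bits 01011000100010101010011011110001 = 1485481713

1485481713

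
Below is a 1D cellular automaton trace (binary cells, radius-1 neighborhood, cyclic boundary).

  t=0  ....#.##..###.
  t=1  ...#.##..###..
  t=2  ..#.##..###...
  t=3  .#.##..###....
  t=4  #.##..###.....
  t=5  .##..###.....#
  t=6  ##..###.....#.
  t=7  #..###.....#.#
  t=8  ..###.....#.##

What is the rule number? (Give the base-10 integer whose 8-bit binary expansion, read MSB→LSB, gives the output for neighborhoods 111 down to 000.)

  ###|#  b7=1 t=0,i=11
  ##.|.  b6=0 t=0,i=7
  #.#|#  b5=1 t=0,i=5
  #..|.  b4=0 t=0,i=8
  .##|#  b3=1 t=0,i=6
  .#.|.  b2=0 t=0,i=4
  ..#|#  b1=1 t=0,i=3
  ...|.  b0=0 t=0,i=0
  bits 10101010 = 170

170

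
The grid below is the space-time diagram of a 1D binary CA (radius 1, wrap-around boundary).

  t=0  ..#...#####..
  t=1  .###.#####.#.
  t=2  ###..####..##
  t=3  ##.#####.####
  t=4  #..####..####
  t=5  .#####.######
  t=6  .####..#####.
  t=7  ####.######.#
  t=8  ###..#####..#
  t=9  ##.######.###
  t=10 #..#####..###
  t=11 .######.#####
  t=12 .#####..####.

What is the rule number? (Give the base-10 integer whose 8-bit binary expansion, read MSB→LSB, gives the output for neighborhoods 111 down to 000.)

158

  nb ###: next=#  (t=0,i=7, bit7=1)
  nb ##.: next=.  (t=0,i=10, bit6=0)
  nb #.#: next=.  (t=1,i=4, bit5=0)
  nb #..: next=#  (t=0,i=3, bit4=1)
  nb .##: next=#  (t=0,i=6, bit3=1)
  nb .#.: next=#  (t=0,i=2, bit2=1)
  nb ..#: next=#  (t=0,i=1, bit1=1)
  nb ...: next=.  (t=0,i=0, bit0=0)
  bits 10011110 = 158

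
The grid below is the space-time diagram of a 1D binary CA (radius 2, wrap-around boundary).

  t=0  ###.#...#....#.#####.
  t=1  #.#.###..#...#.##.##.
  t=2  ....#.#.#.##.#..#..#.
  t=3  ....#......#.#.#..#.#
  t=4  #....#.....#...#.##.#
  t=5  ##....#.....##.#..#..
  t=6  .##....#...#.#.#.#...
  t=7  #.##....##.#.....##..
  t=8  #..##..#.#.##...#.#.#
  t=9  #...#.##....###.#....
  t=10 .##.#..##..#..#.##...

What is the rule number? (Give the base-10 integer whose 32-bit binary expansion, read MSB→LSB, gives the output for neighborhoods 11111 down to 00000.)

1905701160

  #####|.  b31=0 t=0,i=17
  ####.|#  b30=1 t=0,i=18
  ###.#|#  b29=1 t=0,i=2
  ###..|#  b28=1 t=1,i=6
  ##.##|.  b27=0 t=0,i=20
  ##.#.|.  b26=0 t=0,i=3
  ##..#|.  b25=0 t=1,i=7
  ##...|#  b24=1 t=4,i=1
  #.###|#  b23=1 t=0,i=0
  #.##.|.  b22=0 t=1,i=15
  #.#.#|.  b21=0 t=1,i=0
  #.#..|#  b20=1 t=0,i=4
  #..##|.  b19=0 t=5,i=20
  #..#.|#  b18=1 t=1,i=8
  #...#|#  b17=1 t=0,i=6
  #....|.  b16=0 t=0,i=10
  .####|#  b15=1 t=0,i=16
  .###.|.  b14=0 t=0,i=1
  .##.#|#  b13=1 t=1,i=16
  .##..|#  b12=1 t=4,i=0
  .#.##|.  b11=0 t=0,i=14
  .#.#.|.  b10=0 t=1,i=1
  .#..#|.  b9=0 t=2,i=14
  .#...|#  b8=1 t=0,i=5
  ..###|.  b7=0 t=9,i=12
  ..##.|.  b6=0 t=5,i=0
  ..#.#|#  b5=1 t=0,i=13
  ..#..|.  b4=0 t=0,i=8
  ...##|#  b3=1 t=5,i=11
  ...#.|.  b2=0 t=0,i=7
  ....#|.  b1=0 t=0,i=11
  .....|.  b0=0 t=2,i=1
  bits 01110001100101101011000100101000 = 1905701160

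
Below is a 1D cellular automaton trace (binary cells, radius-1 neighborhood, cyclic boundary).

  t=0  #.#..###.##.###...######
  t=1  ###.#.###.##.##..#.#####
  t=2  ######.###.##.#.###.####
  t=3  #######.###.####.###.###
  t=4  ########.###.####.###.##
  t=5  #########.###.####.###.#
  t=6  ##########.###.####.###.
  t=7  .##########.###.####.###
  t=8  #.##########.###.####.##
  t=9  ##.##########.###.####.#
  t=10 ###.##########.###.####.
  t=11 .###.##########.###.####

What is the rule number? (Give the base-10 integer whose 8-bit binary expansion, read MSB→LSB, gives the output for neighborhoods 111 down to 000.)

  ### -> #   bit 7 = 1  t=0,i=6
  ##. -> #   bit 6 = 1  t=0,i=0
  #.# -> #   bit 5 = 1  t=0,i=1
  #.. -> .   bit 4 = 0  t=0,i=3
  .## -> .   bit 3 = 0  t=0,i=5
  .#. -> #   bit 2 = 1  t=0,i=2
  ..# -> #   bit 1 = 1  t=0,i=4
  ... -> .   bit 0 = 0  t=0,i=16
  bits 11100110 = 230

230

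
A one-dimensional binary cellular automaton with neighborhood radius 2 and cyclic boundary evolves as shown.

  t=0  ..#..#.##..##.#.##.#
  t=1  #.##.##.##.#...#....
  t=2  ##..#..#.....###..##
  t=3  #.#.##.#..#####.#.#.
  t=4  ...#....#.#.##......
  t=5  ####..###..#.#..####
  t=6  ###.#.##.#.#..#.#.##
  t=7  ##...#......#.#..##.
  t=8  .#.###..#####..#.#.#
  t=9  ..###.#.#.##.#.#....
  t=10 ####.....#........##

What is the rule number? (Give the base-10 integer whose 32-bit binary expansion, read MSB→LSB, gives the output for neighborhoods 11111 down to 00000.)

  ##### -> #   bit 31 = 1  t=3,i=12
  ####. -> #   bit 30 = 1  t=2,i=0
  ###.# -> .   bit 29 = 0  t=3,i=14
  ###.. -> .   bit 28 = 0  t=2,i=1
  ##.## -> #   bit 27 = 1  t=1,i=4
  ##.#. -> .   bit 26 = 0  t=0,i=13
  ##..# -> #   bit 25 = 1  t=0,i=9
  ##... -> .   bit 24 = 0  t=4,i=14
  #.### -> #   bit 23 = 1  t=6,i=18
  #.##. -> .   bit 22 = 0  t=0,i=7
  #.#.# -> .   bit 21 = 0  t=0,i=14
  #.#.. -> .   bit 20 = 0  t=0,i=19
  #..## -> .   bit 19 = 0  t=0,i=10
  #..#. -> .   bit 18 = 0  t=0,i=1
  #...# -> #   bit 17 = 1  t=1,i=13
  #.... -> .   bit 16 = 0  t=1,i=17
  .#### -> .   bit 15 = 0  t=2,i=19
  .###. -> #   bit 14 = 1  t=2,i=14
  .##.# -> .   bit 13 = 0  t=0,i=12
  .##.. -> #   bit 12 = 1  t=0,i=8
  .#.## -> #   bit 11 = 1  t=0,i=6
  .#.#. -> .   bit 10 = 0  t=3,i=1
  .#..# -> #   bit 9 = 1  t=0,i=0
  .#... -> .   bit 8 = 0  t=1,i=12
  ..### -> #   bit 7 = 1  t=2,i=13
  ..##. -> #   bit 6 = 1  t=0,i=11
  ..#.# -> #   bit 5 = 1  t=0,i=5
  ..#.. -> #   bit 4 = 1  t=0,i=2
  ...## -> #   bit 3 = 1  t=2,i=12
  ...#. -> #   bit 2 = 1  t=1,i=14
  ....# -> #   bit 1 = 1  t=1,i=18
  ..... -> #   bit 0 = 1  t=2,i=10
  bits 11001010100000100101101011111111 = 3397540607

3397540607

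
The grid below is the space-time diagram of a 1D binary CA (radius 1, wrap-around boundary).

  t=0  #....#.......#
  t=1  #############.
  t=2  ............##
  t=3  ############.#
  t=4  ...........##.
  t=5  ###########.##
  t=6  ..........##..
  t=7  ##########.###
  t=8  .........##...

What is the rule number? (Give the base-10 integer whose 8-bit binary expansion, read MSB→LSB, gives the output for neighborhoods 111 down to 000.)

119

  ### -> .   bit 7 = 0  t=1,i=1
  ##. -> #   bit 6 = 1  t=0,i=0
  #.# -> #   bit 5 = 1  t=1,i=13
  #.. -> #   bit 4 = 1  t=0,i=1
  .## -> .   bit 3 = 0  t=0,i=13
  .#. -> #   bit 2 = 1  t=0,i=5
  ..# -> #   bit 1 = 1  t=0,i=4
  ... -> #   bit 0 = 1  t=0,i=2
  bits 01110111 = 119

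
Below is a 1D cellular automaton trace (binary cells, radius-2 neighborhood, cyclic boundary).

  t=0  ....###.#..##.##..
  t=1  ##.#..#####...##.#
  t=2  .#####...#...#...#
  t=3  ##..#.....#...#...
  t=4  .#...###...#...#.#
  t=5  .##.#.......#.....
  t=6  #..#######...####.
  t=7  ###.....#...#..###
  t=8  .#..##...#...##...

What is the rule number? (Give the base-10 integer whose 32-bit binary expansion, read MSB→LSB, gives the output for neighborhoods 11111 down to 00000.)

  #####|.  b31=0 t=1,i=8
  ####.|#  b30=1 t=1,i=9
  ###.#|#  b29=1 t=0,i=6
  ###..|.  b28=0 t=1,i=10
  ##.##|.  b27=0 t=0,i=13
  ##.#.|#  b26=1 t=0,i=7
  ##..#|.  b25=0 t=3,i=2
  ##...|.  b24=0 t=0,i=16
  #.###|#  b23=1 t=1,i=17
  #.##.|#  b22=1 t=0,i=14
  #.#.#|.  b21=0 t=4,i=17
  #.#..|#  b20=1 t=0,i=8
  #..##|#  b19=1 t=0,i=10
  #..#.|.  b18=0 t=3,i=3
  #...#|.  b17=0 t=1,i=12
  #....|#  b16=1 t=0,i=17
  .####|.  b15=0 t=1,i=7
  .###.|.  b14=0 t=0,i=5
  .##.#|.  b13=0 t=0,i=12
  .##..|#  b12=1 t=0,i=15
  .#.##|#  b11=1 t=2,i=0
  .#.#.|.  b10=0 t=4,i=0
  .#..#|#  b9=1 t=0,i=9
  .#...|#  b8=1 t=2,i=10
  ..###|.  b7=0 t=0,i=4
  ..##.|.  b6=0 t=0,i=11
  ..#.#|.  b5=0 t=2,i=17
  ..#..|.  b4=0 t=2,i=9
  ...##|#  b3=1 t=0,i=3
  ...#.|.  b2=0 t=2,i=8
  ....#|.  b1=0 t=0,i=2
  .....|#  b0=1 t=0,i=0
  bits 01100100110110010001101100001001 = 1691949833

1691949833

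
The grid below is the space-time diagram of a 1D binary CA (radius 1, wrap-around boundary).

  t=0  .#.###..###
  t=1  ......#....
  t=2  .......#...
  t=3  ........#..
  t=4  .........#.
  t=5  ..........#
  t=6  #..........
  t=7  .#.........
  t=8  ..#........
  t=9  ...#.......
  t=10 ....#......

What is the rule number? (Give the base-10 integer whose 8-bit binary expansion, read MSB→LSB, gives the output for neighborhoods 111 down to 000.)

  nb ###: next=.  (t=0,i=4, bit7=0)
  nb ##.: next=.  (t=0,i=5, bit6=0)
  nb #.#: next=.  (t=0,i=0, bit5=0)
  nb #..: next=#  (t=0,i=6, bit4=1)
  nb .##: next=.  (t=0,i=3, bit3=0)
  nb .#.: next=.  (t=0,i=1, bit2=0)
  nb ..#: next=.  (t=0,i=7, bit1=0)
  nb ...: next=.  (t=1,i=0, bit0=0)
  bits 00010000 = 16

16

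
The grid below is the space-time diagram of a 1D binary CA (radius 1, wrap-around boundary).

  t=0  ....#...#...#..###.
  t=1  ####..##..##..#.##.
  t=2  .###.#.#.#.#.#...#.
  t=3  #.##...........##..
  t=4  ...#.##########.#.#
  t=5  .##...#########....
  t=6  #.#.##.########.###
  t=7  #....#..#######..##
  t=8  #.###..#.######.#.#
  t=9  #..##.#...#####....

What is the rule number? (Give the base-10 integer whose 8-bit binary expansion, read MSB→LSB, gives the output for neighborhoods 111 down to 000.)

  ###|#  b7=1 t=0,i=16
  ##.|#  b6=1 t=0,i=17
  #.#|.  b5=0 t=1,i=15
  #..|.  b4=0 t=0,i=5
  .##|.  b3=0 t=0,i=15
  .#.|.  b2=0 t=0,i=4
  ..#|#  b1=1 t=0,i=3
  ...|#  b0=1 t=0,i=0
  bits 11000011 = 195

195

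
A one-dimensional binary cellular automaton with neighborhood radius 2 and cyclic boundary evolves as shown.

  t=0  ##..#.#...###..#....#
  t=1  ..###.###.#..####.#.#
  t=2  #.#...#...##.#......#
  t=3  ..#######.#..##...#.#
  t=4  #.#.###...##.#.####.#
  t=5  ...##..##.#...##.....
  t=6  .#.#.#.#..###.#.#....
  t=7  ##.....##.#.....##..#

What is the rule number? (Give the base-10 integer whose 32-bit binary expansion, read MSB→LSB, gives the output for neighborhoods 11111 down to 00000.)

  #####|#  b31=1 t=3,i=4
  ####.|.  b30=0 t=1,i=15
  ###.#|.  b29=0 t=1,i=4
  ###..|.  b28=0 t=0,i=1
  ##.##|.  b27=0 t=1,i=5
  ##.#.|.  b26=0 t=1,i=9
  ##..#|#  b25=1 t=0,i=2
  ##...|#  b24=1 t=3,i=15
  #.###|#  b23=1 t=1,i=6
  #.##.|.  b22=0 t=4,i=20
  #.#.#|.  b21=0 t=1,i=18
  #.#..|#  b20=1 t=0,i=6
  #..##|.  b19=0 t=1,i=1
  #..#.|#  b18=1 t=0,i=3
  #...#|#  b17=1 t=0,i=8
  #....|.  b16=0 t=0,i=17
  .####|.  b15=0 t=1,i=14
  .###.|.  b14=0 t=0,i=0
  .##.#|.  b13=0 t=2,i=0
  .##..|.  b12=0 t=3,i=14
  .#.##|#  b11=1 t=4,i=3
  .#.#.|.  b10=0 t=0,i=5
  .#..#|#  b9=1 t=1,i=0
  .#...|#  b8=1 t=0,i=7
  ..###|#  b7=1 t=0,i=10
  ..##.|#  b6=1 t=2,i=10
  ..#.#|#  b5=1 t=0,i=4
  ..#..|#  b4=1 t=0,i=15
  ...##|.  b3=0 t=0,i=9
  ...#.|#  b2=1 t=2,i=5
  ....#|#  b1=1 t=0,i=18
  .....|.  b0=0 t=2,i=16
  bits 10000011100101100000101111110110 = 2207648758

2207648758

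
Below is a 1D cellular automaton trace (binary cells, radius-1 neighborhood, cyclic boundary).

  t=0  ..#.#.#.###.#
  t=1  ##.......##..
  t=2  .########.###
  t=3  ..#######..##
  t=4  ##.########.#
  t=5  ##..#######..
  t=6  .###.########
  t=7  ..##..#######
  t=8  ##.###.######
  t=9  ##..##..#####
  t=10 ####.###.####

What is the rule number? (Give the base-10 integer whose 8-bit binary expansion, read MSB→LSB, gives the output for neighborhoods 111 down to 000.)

211

  ### -> #   bit 7 = 1  t=0,i=9
  ##. -> #   bit 6 = 1  t=0,i=10
  #.# -> .   bit 5 = 0  t=0,i=3
  #.. -> #   bit 4 = 1  t=0,i=0
  .## -> .   bit 3 = 0  t=0,i=8
  .#. -> .   bit 2 = 0  t=0,i=2
  ..# -> #   bit 1 = 1  t=0,i=1
  ... -> #   bit 0 = 1  t=1,i=3
  bits 11010011 = 211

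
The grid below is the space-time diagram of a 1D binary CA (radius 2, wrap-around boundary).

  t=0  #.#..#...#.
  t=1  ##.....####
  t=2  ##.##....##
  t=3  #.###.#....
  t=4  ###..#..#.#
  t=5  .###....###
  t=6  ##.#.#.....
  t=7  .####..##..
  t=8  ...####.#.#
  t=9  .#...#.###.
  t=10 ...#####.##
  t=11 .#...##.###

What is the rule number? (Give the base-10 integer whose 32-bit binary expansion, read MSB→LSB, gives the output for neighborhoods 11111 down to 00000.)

3739958309

  #####|#  b31=1 t=1,i=9
  ####.|#  b30=1 t=1,i=0
  ###.#|.  b29=0 t=2,i=1
  ###..|#  b28=1 t=1,i=1
  ##.##|#  b27=1 t=2,i=2
  ##.#.|#  b26=1 t=3,i=5
  ##..#|#  b25=1 t=4,i=3
  ##...|.  b24=0 t=1,i=2
  #.###|#  b23=1 t=3,i=2
  #.##.|#  b22=1 t=2,i=3
  #.#.#|#  b21=1 t=0,i=0
  #.#..|.  b20=0 t=0,i=2
  #..##|#  b19=1 t=7,i=6
  #..#.|.  b18=0 t=0,i=4
  #...#|#  b17=1 t=0,i=7
  #....|#  b16=1 t=1,i=3
  .####|.  b15=0 t=1,i=8
  .###.|.  b14=0 t=3,i=3
  .##.#|#  b13=1 t=6,i=1
  .##..|#  b12=1 t=2,i=4
  .#.##|#  b11=1 t=3,i=1
  .#.#.|#  b10=1 t=0,i=1
  .#..#|.  b9=0 t=0,i=3
  .#...|.  b8=0 t=0,i=6
  ..###|.  b7=0 t=1,i=7
  ..##.|.  b6=0 t=6,i=0
  ..#.#|#  b5=1 t=0,i=9
  ..#..|.  b4=0 t=0,i=5
  ...##|.  b3=0 t=1,i=6
  ...#.|#  b2=1 t=0,i=8
  ....#|.  b1=0 t=1,i=5
  .....|#  b0=1 t=1,i=4
  bits 11011110111010110011110000100101 = 3739958309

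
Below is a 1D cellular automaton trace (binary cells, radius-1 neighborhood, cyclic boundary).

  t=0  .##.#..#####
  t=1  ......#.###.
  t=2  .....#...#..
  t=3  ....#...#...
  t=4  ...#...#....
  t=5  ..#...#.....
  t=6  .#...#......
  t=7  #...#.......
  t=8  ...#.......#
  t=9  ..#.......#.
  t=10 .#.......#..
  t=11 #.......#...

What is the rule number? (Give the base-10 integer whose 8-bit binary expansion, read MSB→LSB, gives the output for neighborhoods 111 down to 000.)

130

  nb ###: next=#  (t=0,i=8, bit7=1)
  nb ##.: next=.  (t=0,i=2, bit6=0)
  nb #.#: next=.  (t=0,i=0, bit5=0)
  nb #..: next=.  (t=0,i=5, bit4=0)
  nb .##: next=.  (t=0,i=1, bit3=0)
  nb .#.: next=.  (t=0,i=4, bit2=0)
  nb ..#: next=#  (t=0,i=6, bit1=1)
  nb ...: next=.  (t=1,i=0, bit0=0)
  bits 10000010 = 130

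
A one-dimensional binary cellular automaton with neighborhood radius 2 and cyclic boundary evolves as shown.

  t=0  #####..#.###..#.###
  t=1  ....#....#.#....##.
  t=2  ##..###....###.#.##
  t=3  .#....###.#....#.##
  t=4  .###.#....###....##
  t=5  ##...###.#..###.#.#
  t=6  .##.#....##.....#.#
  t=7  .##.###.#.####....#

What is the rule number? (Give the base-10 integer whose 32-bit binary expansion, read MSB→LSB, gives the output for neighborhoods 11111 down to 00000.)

  #####|.  b31=0 t=0,i=0
  ####.|.  b30=0 t=0,i=3
  ###.#|.  b29=0 t=2,i=13
  ###..|#  b28=1 t=0,i=4
  ##.##|#  b27=1 t=4,i=0
  ##.#.|.  b26=0 t=2,i=14
  ##..#|.  b25=0 t=0,i=5
  ##...|#  b24=1 t=1,i=18
  #.###|#  b23=1 t=0,i=9
  #.##.|#  b22=1 t=3,i=17
  #.#.#|#  b21=1 t=2,i=15
  #.#..|#  b20=1 t=1,i=11
  #..##|.  b19=0 t=2,i=3
  #..#.|.  b18=0 t=0,i=6
  #...#|.  b17=0 t=5,i=3
  #....|#  b16=1 t=1,i=0
  .####|#  b15=1 t=0,i=17
  .###.|.  b14=0 t=0,i=10
  .##.#|#  b13=1 t=3,i=18
  .##..|#  b12=1 t=1,i=17
  .#.##|.  b11=0 t=0,i=8
  .#.#.|.  b10=0 t=1,i=10
  .#..#|#  b9=1 t=5,i=10
  .#...|#  b8=1 t=1,i=5
  ..###|.  b7=0 t=2,i=4
  ..##.|.  b6=0 t=1,i=16
  ..#.#|.  b5=0 t=0,i=7
  ..#..|#  b4=1 t=1,i=4
  ...##|#  b3=1 t=1,i=15
  ...#.|.  b2=0 t=1,i=3
  ....#|.  b1=0 t=1,i=2
  .....|#  b0=1 t=1,i=1
  bits 00011001111100011011001100011001 = 435270425

435270425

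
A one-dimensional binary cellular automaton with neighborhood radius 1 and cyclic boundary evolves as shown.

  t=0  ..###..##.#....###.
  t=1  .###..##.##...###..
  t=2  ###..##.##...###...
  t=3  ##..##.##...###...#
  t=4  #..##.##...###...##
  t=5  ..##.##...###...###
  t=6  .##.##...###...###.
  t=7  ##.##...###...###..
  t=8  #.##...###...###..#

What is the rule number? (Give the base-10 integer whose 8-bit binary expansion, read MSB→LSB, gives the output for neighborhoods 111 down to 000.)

  ###|#  b7=1 t=0,i=3
  ##.|.  b6=0 t=0,i=4
  #.#|#  b5=1 t=0,i=9
  #..|.  b4=0 t=0,i=5
  .##|#  b3=1 t=0,i=2
  .#.|#  b2=1 t=0,i=10
  ..#|#  b1=1 t=0,i=1
  ...|.  b0=0 t=0,i=0
  bits 10101110 = 174

174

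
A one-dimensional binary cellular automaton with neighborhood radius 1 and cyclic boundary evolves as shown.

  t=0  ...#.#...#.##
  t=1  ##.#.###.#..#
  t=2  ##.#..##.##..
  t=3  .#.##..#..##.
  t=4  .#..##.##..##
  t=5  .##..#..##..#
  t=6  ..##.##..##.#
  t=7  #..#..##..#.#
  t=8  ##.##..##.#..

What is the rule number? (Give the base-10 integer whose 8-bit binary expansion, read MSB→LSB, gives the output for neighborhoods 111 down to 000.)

  ### -> #   bit 7 = 1  t=1,i=0
  ##. -> #   bit 6 = 1  t=0,i=12
  #.# -> .   bit 5 = 0  t=0,i=4
  #.. -> #   bit 4 = 1  t=0,i=0
  .## -> .   bit 3 = 0  t=0,i=11
  .#. -> #   bit 2 = 1  t=0,i=3
  ..# -> .   bit 1 = 0  t=0,i=2
  ... -> #   bit 0 = 1  t=0,i=1
  bits 11010101 = 213

213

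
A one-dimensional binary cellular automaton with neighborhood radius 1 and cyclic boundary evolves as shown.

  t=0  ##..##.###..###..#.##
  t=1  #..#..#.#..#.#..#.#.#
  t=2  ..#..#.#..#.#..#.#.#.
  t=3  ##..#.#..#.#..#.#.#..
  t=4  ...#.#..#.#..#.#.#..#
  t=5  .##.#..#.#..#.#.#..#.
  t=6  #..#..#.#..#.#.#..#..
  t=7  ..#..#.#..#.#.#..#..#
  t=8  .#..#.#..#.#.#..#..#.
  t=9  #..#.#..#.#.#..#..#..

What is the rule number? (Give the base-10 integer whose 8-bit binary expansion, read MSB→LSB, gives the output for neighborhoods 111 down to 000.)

  [7] ### => #  t=0,i=0
  [6] ##. => .  t=0,i=1
  [5] #.# => #  t=0,i=6
  [4] #.. => .  t=0,i=2
  [3] .## => .  t=0,i=4
  [2] .#. => .  t=0,i=17
  [1] ..# => #  t=0,i=3
  [0] ... => #  t=2,i=0
  bits 10100011 = 163

163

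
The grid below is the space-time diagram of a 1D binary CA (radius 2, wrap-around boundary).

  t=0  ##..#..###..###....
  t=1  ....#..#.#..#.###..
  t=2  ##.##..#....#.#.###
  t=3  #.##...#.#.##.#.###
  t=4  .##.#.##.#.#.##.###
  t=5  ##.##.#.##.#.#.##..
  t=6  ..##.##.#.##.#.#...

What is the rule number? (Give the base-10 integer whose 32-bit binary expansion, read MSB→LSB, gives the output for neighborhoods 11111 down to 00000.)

3722543285

  [31] ##### => #  t=2,i=18
  [30] ####. => #  t=2,i=0
  [29] ###.# => .  t=2,i=1
  [28] ###.. => #  t=0,i=9
  [27] ##.## => #  t=2,i=2
  [26] ##.#. => #  t=3,i=13
  [25] ##..# => .  t=0,i=2
  [24] ##... => #  t=0,i=15
  [23] #.### => #  t=1,i=14
  [22] #.##. => #  t=2,i=3
  [21] #.#.# => #  t=2,i=14
  [20] #.#.. => .  t=1,i=9
  [19] #..## => .  t=0,i=6
  [18] #..#. => .  t=0,i=3
  [17] #...# => .  t=3,i=5
  [16] #.... => #  t=0,i=16
  [15] .#### => #  t=2,i=17
  [14] .###. => .  t=0,i=8
  [13] .##.# => .  t=3,i=12
  [12] .##.. => .  t=0,i=1
  [11] .#.## => .  t=1,i=13
  [10] .#.#. => .  t=1,i=8
  [9] .#..# => .  t=0,i=5
  [8] .#... => .  t=2,i=8
  [7] ..### => #  t=0,i=7
  [6] ..##. => .  t=0,i=0
  [5] ..#.# => #  t=1,i=7
  [4] ..#.. => #  t=0,i=4
  [3] ...## => .  t=0,i=18
  [2] ...#. => #  t=1,i=3
  [1] ....# => .  t=0,i=17
  [0] ..... => #  t=1,i=0
  bits 11011101111000011000000010110101 = 3722543285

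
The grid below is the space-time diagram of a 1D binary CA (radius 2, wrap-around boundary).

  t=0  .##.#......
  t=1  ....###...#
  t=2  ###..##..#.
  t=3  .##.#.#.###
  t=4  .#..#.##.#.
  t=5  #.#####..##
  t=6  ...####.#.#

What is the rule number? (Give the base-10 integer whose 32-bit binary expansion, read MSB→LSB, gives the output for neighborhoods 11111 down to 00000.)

3497909030

  [31] ##### => #  t=5,i=4
  [30] ####. => #  t=5,i=5
  [29] ###.# => .  t=3,i=10
  [28] ###.. => #  t=1,i=6
  [27] ##.## => .  t=3,i=0
  [26] ##.#. => .  t=0,i=3
  [25] ##..# => .  t=2,i=3
  [24] ##... => .  t=1,i=7
  [23] #.### => .  t=2,i=0
  [22] #.##. => #  t=3,i=1
  [21] #.#.# => #  t=3,i=4
  [20] #.#.. => #  t=0,i=4
  [19] #..## => #  t=2,i=4
  [18] #..#. => #  t=2,i=8
  [17] #...# => .  t=1,i=8
  [16] #.... => #  t=0,i=6
  [15] .#### => #  t=5,i=3
  [14] .###. => #  t=1,i=5
  [13] .##.# => .  t=0,i=2
  [12] .##.. => #  t=2,i=6
  [11] .#.## => #  t=2,i=10
  [10] .#.#. => .  t=3,i=5
  [9] .#..# => #  t=4,i=2
  [8] .#... => #  t=0,i=5
  [7] ..### => .  t=1,i=4
  [6] ..##. => .  t=0,i=1
  [5] ..#.# => #  t=2,i=9
  [4] ..#.. => .  t=1,i=10
  [3] ...## => .  t=0,i=0
  [2] ...#. => #  t=1,i=9
  [1] ....# => #  t=0,i=10
  [0] ..... => .  t=0,i=7
  bits 11010000011111011101101100100110 = 3497909030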